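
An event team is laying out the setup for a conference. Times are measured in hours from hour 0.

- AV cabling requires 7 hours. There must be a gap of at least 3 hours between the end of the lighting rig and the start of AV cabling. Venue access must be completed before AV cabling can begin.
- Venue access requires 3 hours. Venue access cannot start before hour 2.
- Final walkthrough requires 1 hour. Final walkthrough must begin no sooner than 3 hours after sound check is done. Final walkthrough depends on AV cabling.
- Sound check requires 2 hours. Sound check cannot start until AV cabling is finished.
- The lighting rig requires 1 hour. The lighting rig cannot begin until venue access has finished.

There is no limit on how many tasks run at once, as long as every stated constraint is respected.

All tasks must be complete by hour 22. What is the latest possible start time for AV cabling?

To finish by hour 22, final walkthrough (duration 1) must start no later than hour 21.
Sound check must finish before final walkthrough (must start by hour 21, minus 3-hour gap → hour 18). With a 2-hour duration, sound check must start by 18 − 2 = hour 16.
AV cabling has several dependents: sound check (must start by hour 16); final walkthrough (must start by hour 21). The earliest of those limits is hour 16, so AV cabling must start by 16 − 7 = hour 9.

9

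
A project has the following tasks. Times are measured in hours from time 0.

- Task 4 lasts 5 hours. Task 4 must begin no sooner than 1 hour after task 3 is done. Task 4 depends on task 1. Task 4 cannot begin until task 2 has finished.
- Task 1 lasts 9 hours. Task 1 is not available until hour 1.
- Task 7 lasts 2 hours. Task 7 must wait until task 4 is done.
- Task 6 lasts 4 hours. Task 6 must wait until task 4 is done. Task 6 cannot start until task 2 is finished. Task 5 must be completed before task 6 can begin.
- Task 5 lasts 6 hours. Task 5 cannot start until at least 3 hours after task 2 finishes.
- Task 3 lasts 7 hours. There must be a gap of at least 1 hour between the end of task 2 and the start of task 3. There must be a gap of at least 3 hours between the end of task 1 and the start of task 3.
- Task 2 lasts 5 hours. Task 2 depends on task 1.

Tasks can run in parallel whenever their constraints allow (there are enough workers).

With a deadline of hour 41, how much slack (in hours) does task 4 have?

Task 1 waits on its own release at hour 1, so it starts at hour 1 and finishes at 1 + 9 = hour 10.
After task 1 (finishes hour 10), task 2 can start at hour 10 and finishes at hour 15.
Task 3 cannot start until task 2 (finishes hour 15, plus 1-hour gap → hour 16); task 1 (finishes hour 10, plus 3-hour gap → hour 13). The controlling bound is hour 16, so task 3 finishes at 16 + 7 = hour 23.
Task 4 needs all of task 3 (finishes hour 23, plus 1-hour gap → hour 24); task 1 (finishes hour 10); task 2 (finishes hour 15). That puts its earliest start at hour 24; it finishes at 24 + 5 = hour 29.

Working backward from the deadline:
Task 6 must finish by hour 41; it takes 4 hours, so it must start by 41 − 4 = hour 37.
To finish by hour 41, task 7 (duration 2) must start no later than hour 39.
Task 4 must finish in time for task 6 (must start by hour 37); task 7 (must start by hour 39). The tightest is hour 37, so task 4 must start by 37 − 5 = hour 32.
So task 4 can start as early as hour 24 and as late as hour 32, giving 32 − 24 = 8 hours of slack.

8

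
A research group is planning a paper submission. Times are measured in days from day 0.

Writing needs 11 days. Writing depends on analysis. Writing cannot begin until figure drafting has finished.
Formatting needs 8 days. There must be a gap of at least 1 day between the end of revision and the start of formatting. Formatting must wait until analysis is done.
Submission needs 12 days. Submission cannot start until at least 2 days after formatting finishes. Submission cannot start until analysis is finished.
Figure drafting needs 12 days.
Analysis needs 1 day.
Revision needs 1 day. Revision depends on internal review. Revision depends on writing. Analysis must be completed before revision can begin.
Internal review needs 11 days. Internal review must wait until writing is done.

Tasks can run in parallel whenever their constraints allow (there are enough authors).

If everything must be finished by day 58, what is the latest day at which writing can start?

Nothing follows submission; the deadline of day 58 is its only limit. It must start by 58 − 12 = day 46.
Formatting has to be done before submission (must start by day 46, minus 2-day gap → day 44). That means finishing by day 44, i.e. starting by 44 − 8 = day 36.
Revision has to be done before formatting (must start by day 36, minus 1-day gap → day 35). That means finishing by day 35, i.e. starting by 35 − 1 = day 34.
Internal review must finish before revision (must start by day 34). With an 11-day duration, internal review must start by 34 − 11 = day 23.
Writing has several dependents: internal review (must start by day 23); revision (must start by day 34). The earliest of those limits is day 23, so writing must start by 23 − 11 = day 12.

12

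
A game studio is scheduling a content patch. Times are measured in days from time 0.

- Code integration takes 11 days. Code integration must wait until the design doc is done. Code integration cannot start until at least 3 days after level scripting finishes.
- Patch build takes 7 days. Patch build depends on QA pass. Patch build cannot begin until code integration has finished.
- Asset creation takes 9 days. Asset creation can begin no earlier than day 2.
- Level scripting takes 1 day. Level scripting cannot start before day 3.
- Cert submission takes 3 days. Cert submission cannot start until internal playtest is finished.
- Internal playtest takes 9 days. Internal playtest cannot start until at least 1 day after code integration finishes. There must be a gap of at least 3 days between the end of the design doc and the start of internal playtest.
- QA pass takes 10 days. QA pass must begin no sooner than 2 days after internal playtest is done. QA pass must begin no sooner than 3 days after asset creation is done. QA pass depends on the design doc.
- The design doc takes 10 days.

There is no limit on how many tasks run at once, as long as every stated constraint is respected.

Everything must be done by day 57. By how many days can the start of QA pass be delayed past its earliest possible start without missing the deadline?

After its own release at day 3, level scripting can start at day 3 and finishes at day 4.
Asset creation cannot begin until its own release at day 2. It runs from day 2 to 2 + 9 = day 11.
The design doc can start immediately at day 0; it finishes at day 10.
Code integration has to wait for the design doc (finishes day 10); level scripting (finishes day 4, plus 3-day gap → day 7). The latest of these is day 10, so code integration runs day 10 to 10 + 11 = day 21.
Internal playtest cannot start until code integration (finishes day 21, plus 1-day gap → day 22); the design doc (finishes day 10, plus 3-day gap → day 13). The controlling bound is day 22, so internal playtest finishes at 22 + 9 = day 31.
QA pass cannot start until internal playtest (finishes day 31, plus 2-day gap → day 33); asset creation (finishes day 11, plus 3-day gap → day 14); the design doc (finishes day 10). The controlling bound is day 33, so QA pass finishes at 33 + 10 = day 43.

Working backward from the deadline:
To finish by day 57, patch build (duration 7) must start no later than day 50.
QA pass has to be done before patch build (must start by day 50). That means finishing by day 50, i.e. starting by 50 − 10 = day 40.
So QA pass can start as early as day 33 and as late as day 40, giving 40 − 33 = 7 days of slack.

7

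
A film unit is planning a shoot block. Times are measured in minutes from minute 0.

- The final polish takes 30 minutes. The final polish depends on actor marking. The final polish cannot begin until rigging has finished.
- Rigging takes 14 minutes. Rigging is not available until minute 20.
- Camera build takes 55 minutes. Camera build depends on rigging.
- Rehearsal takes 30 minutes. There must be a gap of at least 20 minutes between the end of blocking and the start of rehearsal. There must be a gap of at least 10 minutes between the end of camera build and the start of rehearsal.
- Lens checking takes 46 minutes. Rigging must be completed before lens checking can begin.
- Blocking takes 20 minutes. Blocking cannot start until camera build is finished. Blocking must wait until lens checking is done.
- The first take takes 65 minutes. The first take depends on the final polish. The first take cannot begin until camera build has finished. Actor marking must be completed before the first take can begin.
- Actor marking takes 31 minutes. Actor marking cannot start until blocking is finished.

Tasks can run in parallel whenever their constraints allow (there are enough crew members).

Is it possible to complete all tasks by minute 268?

Yes

Rigging waits on its own release at minute 20, so it starts at minute 20 and finishes at 20 + 14 = minute 34.
Lens checking cannot begin until rigging (finishes minute 34). It runs from minute 34 to 34 + 46 = minute 80.
After rigging (finishes minute 34), camera build can start at minute 34 and finishes at minute 89.
Blocking cannot start until camera build (finishes minute 89); lens checking (finishes minute 80). The controlling bound is minute 89, so blocking finishes at 89 + 20 = minute 109.
Rehearsal needs all of blocking (finishes minute 109, plus 20-minute gap → minute 129); camera build (finishes minute 89, plus 10-minute gap → minute 99). That puts its earliest start at minute 129; it finishes at 129 + 30 = minute 159.
After blocking (finishes minute 109), actor marking can start at minute 109 and finishes at minute 140.
The final polish has to wait for actor marking (finishes minute 140); rigging (finishes minute 34). The latest of these is minute 140, so the final polish runs minute 140 to 140 + 30 = minute 170.
The first take has to wait for the final polish (finishes minute 170); camera build (finishes minute 89); actor marking (finishes minute 140). The latest of these is minute 170, so the first take runs minute 170 to 170 + 65 = minute 235.
Every task is finished by minute 235, which is no later than the deadline of 268, so the schedule is feasible.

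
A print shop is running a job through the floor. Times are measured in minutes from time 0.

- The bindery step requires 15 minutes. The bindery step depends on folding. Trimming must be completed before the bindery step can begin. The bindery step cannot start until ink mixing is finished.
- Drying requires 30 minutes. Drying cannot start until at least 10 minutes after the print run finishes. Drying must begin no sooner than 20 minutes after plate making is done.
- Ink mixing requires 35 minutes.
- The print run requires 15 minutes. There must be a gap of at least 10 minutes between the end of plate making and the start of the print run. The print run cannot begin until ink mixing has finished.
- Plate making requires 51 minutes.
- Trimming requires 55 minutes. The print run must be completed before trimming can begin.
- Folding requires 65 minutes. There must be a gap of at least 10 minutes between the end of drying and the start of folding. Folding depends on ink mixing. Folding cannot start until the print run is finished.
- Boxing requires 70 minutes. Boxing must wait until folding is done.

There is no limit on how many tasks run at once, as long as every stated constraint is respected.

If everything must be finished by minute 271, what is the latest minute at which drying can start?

96

The bindery step must finish by minute 271; it takes 15 minutes, so it must start by 271 − 15 = minute 256.
Boxing has no dependents, so it just needs to finish by minute 271. Starting by 271 − 70 = minute 201 achieves that.
Folding has several dependents: the bindery step (must start by minute 256); boxing (must start by minute 201). The earliest of those limits is minute 201, so folding must start by 201 − 65 = minute 136.
Drying must finish before folding (must start by minute 136, minus 10-minute gap → minute 126). With a 30-minute duration, drying must start by 126 − 30 = minute 96.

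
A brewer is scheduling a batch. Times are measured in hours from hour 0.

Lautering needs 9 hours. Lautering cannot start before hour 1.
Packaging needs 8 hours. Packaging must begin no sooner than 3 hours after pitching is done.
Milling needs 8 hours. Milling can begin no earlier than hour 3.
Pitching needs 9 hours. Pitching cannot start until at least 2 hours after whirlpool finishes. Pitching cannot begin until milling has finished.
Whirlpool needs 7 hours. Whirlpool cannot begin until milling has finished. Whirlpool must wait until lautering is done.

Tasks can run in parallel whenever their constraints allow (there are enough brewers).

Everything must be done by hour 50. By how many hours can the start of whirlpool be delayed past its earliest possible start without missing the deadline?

10

Lautering cannot begin until its own release at hour 1. It runs from hour 1 to 1 + 9 = hour 10.
After its own release at hour 3, milling can start at hour 3 and finishes at hour 11.
For whirlpool: milling (finishes hour 11); lautering (finishes hour 10). Taking the maximum gives a start of hour 11, and it finishes at 11 + 7 = hour 18.

Working backward from the deadline:
Packaging has no dependents, so it just needs to finish by hour 50. Starting by 50 − 8 = hour 42 achieves that.
Since packaging (must start by hour 42, minus 3-hour gap → hour 39) depends on it, pitching must finish by hour 39. Backing off its 9-hour duration gives a latest start of hour 30.
Whirlpool must finish before pitching (must start by hour 30, minus 2-hour gap → hour 28). With a 7-hour duration, whirlpool must start by 28 − 7 = hour 21.
So whirlpool can start as early as hour 11 and as late as hour 21, giving 21 − 11 = 10 hours of slack.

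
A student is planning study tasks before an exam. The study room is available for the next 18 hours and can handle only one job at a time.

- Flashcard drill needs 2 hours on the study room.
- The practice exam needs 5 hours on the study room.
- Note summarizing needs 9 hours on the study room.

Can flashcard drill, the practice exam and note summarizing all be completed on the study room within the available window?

Running back to back, the jobs need 2 + 5 + 9 = 16 hours on the study room.
Since 16 ≤ 18, they fit within the window.

Yes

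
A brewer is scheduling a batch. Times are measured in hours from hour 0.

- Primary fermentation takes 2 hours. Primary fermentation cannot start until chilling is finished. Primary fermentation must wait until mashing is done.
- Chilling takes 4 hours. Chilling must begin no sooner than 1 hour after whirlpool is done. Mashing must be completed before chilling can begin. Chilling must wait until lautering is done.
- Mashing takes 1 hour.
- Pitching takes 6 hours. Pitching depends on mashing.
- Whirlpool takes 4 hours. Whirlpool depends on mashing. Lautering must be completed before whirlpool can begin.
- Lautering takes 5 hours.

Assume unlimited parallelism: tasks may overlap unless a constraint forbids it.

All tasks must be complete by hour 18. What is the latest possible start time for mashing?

Primary fermentation has no dependents, so it just needs to finish by hour 18. Starting by 18 − 2 = hour 16 achieves that.
Chilling feeds into primary fermentation (must start by hour 16); so chilling must finish by hour 16 and therefore start by hour 12.
Whirlpool feeds into chilling (must start by hour 12, minus 1-hour gap → hour 11); so whirlpool must finish by hour 11 and therefore start by hour 7.
Pitching has no dependents, so it just needs to finish by hour 18. Starting by 18 − 6 = hour 12 achieves that.
For mashing: whirlpool (must start by hour 7); chilling (must start by hour 12); pitching (must start by hour 12); primary fermentation (must start by hour 16). The most restrictive is hour 7; with a 1-hour duration, mashing must start by hour 6.

6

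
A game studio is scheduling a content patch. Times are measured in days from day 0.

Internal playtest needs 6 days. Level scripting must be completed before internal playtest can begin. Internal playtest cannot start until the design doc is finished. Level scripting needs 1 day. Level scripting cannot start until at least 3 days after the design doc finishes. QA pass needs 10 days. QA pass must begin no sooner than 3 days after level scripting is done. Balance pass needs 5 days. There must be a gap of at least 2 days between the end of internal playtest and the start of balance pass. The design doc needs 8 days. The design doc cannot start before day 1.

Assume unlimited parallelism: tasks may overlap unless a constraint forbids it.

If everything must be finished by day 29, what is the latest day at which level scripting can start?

To finish by day 29, balance pass (duration 5) must start no later than day 24.
Since balance pass (must start by day 24, minus 2-day gap → day 22) depends on it, internal playtest must finish by day 22. Backing off its 6-day duration gives a latest start of day 16.
QA pass has no dependents, so it just needs to finish by day 29. Starting by 29 − 10 = day 19 achieves that.
Level scripting feeds internal playtest (must start by day 16); QA pass (must start by day 19, minus 3-day gap → day 16). Taking the minimum, level scripting must finish by day 16 and start by 16 − 1 = day 15.

15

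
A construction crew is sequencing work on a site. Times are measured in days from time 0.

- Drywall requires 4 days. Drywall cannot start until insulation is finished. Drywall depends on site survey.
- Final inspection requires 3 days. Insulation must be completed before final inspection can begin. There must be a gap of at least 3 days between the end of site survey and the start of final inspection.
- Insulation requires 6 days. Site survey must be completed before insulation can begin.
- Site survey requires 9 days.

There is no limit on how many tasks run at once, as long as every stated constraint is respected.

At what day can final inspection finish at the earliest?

Nothing blocks site survey, so it runs from day 0 to day 9.
Insulation cannot begin until site survey (finishes day 9). It runs from day 9 to 9 + 6 = day 15.
Final inspection needs all of insulation (finishes day 15); site survey (finishes day 9, plus 3-day gap → day 12). That puts its earliest start at day 15; it finishes at 15 + 3 = day 18.

18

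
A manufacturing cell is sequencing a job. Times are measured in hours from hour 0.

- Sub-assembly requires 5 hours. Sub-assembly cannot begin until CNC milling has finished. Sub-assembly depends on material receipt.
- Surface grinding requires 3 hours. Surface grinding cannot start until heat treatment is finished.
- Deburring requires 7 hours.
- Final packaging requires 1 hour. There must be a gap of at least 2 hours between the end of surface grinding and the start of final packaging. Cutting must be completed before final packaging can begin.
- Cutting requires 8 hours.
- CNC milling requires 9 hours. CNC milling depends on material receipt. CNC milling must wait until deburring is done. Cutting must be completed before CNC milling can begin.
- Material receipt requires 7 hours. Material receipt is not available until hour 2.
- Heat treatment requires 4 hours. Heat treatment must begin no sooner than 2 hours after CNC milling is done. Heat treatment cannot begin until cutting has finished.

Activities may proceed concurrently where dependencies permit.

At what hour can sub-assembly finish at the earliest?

23

Deburring can start immediately at hour 0; it finishes at hour 7.
Cutting can start immediately at hour 0; it finishes at hour 8.
Material receipt cannot begin until its own release at hour 2. It runs from hour 2 to 2 + 7 = hour 9.
For CNC milling: material receipt (finishes hour 9); deburring (finishes hour 7); cutting (finishes hour 8). Taking the maximum gives a start of hour 9, and it finishes at 9 + 9 = hour 18.
Sub-assembly needs all of CNC milling (finishes hour 18); material receipt (finishes hour 9). That puts its earliest start at hour 18; it finishes at 18 + 5 = hour 23.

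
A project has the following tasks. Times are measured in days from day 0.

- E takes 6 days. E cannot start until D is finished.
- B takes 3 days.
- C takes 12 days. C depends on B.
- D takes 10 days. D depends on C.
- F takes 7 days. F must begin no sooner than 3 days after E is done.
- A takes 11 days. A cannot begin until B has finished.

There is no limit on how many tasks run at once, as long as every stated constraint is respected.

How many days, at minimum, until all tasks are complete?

41

B can start immediately at day 0; it finishes at day 3.
C cannot begin until B (finishes day 3). It runs from day 3 to 3 + 12 = day 15.
D cannot begin until C (finishes day 15). It runs from day 15 to 15 + 10 = day 25.
E waits on D (finishes day 25), so it starts at day 25 and finishes at 25 + 6 = day 31.
After E (finishes day 31, plus 3-day gap → day 34), F can start at day 34 and finishes at day 41.
A waits on B (finishes day 3), so it starts at day 3 and finishes at 3 + 11 = day 14.
All tasks are finished once the last one completes. Finish times: A at 14, B at 3, C at 15, D at 25, E at 31, F at 41. The latest is day 41.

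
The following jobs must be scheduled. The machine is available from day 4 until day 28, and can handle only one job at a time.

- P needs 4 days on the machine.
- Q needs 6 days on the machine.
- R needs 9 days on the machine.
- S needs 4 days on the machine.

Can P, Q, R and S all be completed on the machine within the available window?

The machine window is 28 − 4 = 24 days.
Running back to back, the jobs need 4 + 6 + 9 + 4 = 23 days on the machine.
Since 23 ≤ 24, they fit within the window.

Yes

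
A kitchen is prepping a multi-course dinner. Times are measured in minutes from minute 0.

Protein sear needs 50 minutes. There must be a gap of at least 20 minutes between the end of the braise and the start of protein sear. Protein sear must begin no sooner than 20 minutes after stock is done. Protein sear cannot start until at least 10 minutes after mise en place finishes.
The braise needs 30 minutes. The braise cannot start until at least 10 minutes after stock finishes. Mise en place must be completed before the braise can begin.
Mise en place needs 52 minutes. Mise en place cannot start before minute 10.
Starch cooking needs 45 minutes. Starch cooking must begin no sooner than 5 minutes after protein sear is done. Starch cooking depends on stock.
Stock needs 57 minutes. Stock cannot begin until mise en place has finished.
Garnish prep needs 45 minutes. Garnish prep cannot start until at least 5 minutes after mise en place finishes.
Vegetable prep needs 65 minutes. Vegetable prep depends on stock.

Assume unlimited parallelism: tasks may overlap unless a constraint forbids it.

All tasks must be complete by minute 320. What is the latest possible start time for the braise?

170

To finish by minute 320, starch cooking (duration 45) must start no later than minute 275.
Protein sear has to be done before starch cooking (must start by minute 275, minus 5-minute gap → minute 270). That means finishing by minute 270, i.e. starting by 270 − 50 = minute 220.
The braise feeds into protein sear (must start by minute 220, minus 20-minute gap → minute 200); so the braise must finish by minute 200 and therefore start by minute 170.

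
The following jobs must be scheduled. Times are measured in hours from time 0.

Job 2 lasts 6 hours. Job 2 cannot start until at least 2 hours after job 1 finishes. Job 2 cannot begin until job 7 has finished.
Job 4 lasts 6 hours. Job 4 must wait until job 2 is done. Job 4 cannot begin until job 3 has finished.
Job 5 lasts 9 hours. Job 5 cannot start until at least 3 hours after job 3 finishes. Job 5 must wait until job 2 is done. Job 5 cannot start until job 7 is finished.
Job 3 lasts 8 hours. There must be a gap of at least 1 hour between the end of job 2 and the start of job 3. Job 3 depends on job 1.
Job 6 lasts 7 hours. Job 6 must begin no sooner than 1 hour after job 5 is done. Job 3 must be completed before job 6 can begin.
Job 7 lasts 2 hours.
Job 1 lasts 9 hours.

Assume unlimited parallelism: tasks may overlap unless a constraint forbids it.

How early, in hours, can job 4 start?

Nothing blocks job 7, so it runs from hour 0 to hour 2.
Job 1 has no prerequisites, so it starts at hour 0 and finishes at hour 9.
For job 2: job 1 (finishes hour 9, plus 2-hour gap → hour 11); job 7 (finishes hour 2). Taking the maximum gives a start of hour 11, and it finishes at 11 + 6 = hour 17.
Job 3 needs all of job 2 (finishes hour 17, plus 1-hour gap → hour 18); job 1 (finishes hour 9). That puts its earliest start at hour 18; it finishes at 18 + 8 = hour 26.
Job 4 waits on job 2 (finishes hour 17); job 3 (finishes hour 26). The latest of these is hour 26, which is the earliest job 4 can start.

26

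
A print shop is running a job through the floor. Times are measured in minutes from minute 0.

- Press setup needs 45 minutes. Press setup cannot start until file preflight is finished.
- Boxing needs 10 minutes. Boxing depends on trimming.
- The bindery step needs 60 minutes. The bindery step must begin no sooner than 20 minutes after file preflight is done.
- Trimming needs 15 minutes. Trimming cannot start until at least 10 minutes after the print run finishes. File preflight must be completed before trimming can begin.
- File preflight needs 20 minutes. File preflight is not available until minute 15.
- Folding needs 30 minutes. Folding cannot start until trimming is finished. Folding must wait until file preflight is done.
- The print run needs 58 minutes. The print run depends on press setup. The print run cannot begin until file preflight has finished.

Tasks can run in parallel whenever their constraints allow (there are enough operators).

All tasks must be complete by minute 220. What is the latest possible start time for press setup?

62

Folding has no dependents, so it just needs to finish by minute 220. Starting by 220 − 30 = minute 190 achieves that.
Boxing must finish by minute 220; it takes 10 minutes, so it must start by 220 − 10 = minute 210.
Trimming must finish in time for folding (must start by minute 190); boxing (must start by minute 210). The tightest is minute 190, so trimming must start by 190 − 15 = minute 175.
The print run feeds into trimming (must start by minute 175, minus 10-minute gap → minute 165); so the print run must finish by minute 165 and therefore start by minute 107.
Press setup must finish before the print run (must start by minute 107). With a 45-minute duration, press setup must start by 107 − 45 = minute 62.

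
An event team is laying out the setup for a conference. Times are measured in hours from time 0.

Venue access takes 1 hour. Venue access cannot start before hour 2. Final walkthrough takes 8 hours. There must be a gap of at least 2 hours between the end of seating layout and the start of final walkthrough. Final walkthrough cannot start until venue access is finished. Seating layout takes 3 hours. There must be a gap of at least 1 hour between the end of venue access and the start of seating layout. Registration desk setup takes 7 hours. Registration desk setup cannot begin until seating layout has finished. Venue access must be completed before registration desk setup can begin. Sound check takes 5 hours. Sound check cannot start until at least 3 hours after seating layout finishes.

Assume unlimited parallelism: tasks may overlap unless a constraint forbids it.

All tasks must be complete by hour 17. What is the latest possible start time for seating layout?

4

To finish by hour 17, registration desk setup (duration 7) must start no later than hour 10.
Nothing follows sound check; the deadline of hour 17 is its only limit. It must start by 17 − 5 = hour 12.
Nothing follows final walkthrough; the deadline of hour 17 is its only limit. It must start by 17 − 8 = hour 9.
Seating layout has several dependents: registration desk setup (must start by hour 10); sound check (must start by hour 12, minus 3-hour gap → hour 9); final walkthrough (must start by hour 9, minus 2-hour gap → hour 7). The earliest of those limits is hour 7, so seating layout must start by 7 − 3 = hour 4.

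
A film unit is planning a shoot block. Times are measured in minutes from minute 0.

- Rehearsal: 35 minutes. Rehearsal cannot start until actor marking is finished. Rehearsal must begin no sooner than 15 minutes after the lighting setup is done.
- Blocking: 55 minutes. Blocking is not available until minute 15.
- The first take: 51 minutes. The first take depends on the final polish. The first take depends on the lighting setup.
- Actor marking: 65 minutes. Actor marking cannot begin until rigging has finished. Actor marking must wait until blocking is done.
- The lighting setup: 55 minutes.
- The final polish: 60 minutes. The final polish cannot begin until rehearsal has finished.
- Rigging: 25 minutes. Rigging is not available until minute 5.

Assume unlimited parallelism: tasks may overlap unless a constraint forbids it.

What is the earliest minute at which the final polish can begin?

170

Blocking waits on its own release at minute 15, so it starts at minute 15 and finishes at 15 + 55 = minute 70.
The lighting setup has no prerequisites, so it starts at minute 0 and finishes at minute 55.
Rigging waits on its own release at minute 5, so it starts at minute 5 and finishes at 5 + 25 = minute 30.
For actor marking: rigging (finishes minute 30); blocking (finishes minute 70). Taking the maximum gives a start of minute 70, and it finishes at 70 + 65 = minute 135.
Rehearsal needs all of actor marking (finishes minute 135); the lighting setup (finishes minute 55, plus 15-minute gap → minute 70). That puts its earliest start at minute 135; it finishes at 135 + 35 = minute 170.
The final polish waits on rehearsal (finishes minute 170), so the earliest it can start is minute 170.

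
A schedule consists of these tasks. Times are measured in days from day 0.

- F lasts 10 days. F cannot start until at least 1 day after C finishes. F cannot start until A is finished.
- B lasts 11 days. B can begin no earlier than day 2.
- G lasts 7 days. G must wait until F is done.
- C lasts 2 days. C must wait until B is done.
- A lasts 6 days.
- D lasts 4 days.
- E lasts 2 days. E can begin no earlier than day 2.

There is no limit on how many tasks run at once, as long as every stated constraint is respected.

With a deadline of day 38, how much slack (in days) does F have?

5

After its own release at day 2, B can start at day 2 and finishes at day 13.
C cannot begin until B (finishes day 13). It runs from day 13 to 13 + 2 = day 15.
Nothing blocks A, so it runs from day 0 to day 6.
F has to wait for C (finishes day 15, plus 1-day gap → day 16); A (finishes day 6). The latest of these is day 16, so F runs day 16 to 16 + 10 = day 26.

Working backward from the deadline:
G must finish by day 38; it takes 7 days, so it must start by 38 − 7 = day 31.
F must finish before G (must start by day 31). With a 10-day duration, F must start by 31 − 10 = day 21.
So F can start as early as day 16 and as late as day 21, giving 21 − 16 = 5 days of slack.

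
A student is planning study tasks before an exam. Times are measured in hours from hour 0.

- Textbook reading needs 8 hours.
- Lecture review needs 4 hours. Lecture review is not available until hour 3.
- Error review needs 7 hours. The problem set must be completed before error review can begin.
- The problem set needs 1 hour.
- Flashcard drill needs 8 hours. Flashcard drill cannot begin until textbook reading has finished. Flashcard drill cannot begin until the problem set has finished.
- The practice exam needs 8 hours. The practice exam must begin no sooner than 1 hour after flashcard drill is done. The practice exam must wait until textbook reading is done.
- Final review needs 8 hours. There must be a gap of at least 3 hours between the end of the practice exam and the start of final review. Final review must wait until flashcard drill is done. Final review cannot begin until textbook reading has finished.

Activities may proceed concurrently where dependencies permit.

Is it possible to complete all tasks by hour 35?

Nothing blocks the problem set, so it runs from hour 0 to hour 1.
Error review waits on the problem set (finishes hour 1), so it starts at hour 1 and finishes at 1 + 7 = hour 8.
Lecture review cannot begin until its own release at hour 3. It runs from hour 3 to 3 + 4 = hour 7.
Textbook reading has no prerequisites, so it starts at hour 0 and finishes at hour 8.
For flashcard drill: textbook reading (finishes hour 8); the problem set (finishes hour 1). Taking the maximum gives a start of hour 8, and it finishes at 8 + 8 = hour 16.
The practice exam has to wait for flashcard drill (finishes hour 16, plus 1-hour gap → hour 17); textbook reading (finishes hour 8). The latest of these is hour 17, so the practice exam runs hour 17 to 17 + 8 = hour 25.
Final review needs all of the practice exam (finishes hour 25, plus 3-hour gap → hour 28); flashcard drill (finishes hour 16); textbook reading (finishes hour 8). That puts its earliest start at hour 28; it finishes at 28 + 8 = hour 36.
The earliest everything can be done is hour 36, which is after the deadline of 35, so it is not possible.

No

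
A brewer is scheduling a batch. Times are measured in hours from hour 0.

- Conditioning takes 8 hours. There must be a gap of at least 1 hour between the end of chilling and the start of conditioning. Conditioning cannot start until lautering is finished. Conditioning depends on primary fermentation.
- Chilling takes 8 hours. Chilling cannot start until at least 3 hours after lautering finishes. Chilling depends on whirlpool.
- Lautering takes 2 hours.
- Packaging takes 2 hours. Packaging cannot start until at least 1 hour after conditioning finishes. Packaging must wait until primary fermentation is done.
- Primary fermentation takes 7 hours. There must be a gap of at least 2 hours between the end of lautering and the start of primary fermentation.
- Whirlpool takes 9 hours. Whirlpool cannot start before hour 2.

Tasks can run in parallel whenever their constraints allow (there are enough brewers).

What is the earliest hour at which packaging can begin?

29

Whirlpool cannot begin until its own release at hour 2. It runs from hour 2 to 2 + 9 = hour 11.
Lautering has no prerequisites, so it starts at hour 0 and finishes at hour 2.
After lautering (finishes hour 2, plus 2-hour gap → hour 4), primary fermentation can start at hour 4 and finishes at hour 11.
Chilling needs all of lautering (finishes hour 2, plus 3-hour gap → hour 5); whirlpool (finishes hour 11). That puts its earliest start at hour 11; it finishes at 11 + 8 = hour 19.
Conditioning has to wait for chilling (finishes hour 19, plus 1-hour gap → hour 20); lautering (finishes hour 2); primary fermentation (finishes hour 11). The latest of these is hour 20, so conditioning runs hour 20 to 20 + 8 = hour 28.
Packaging waits on conditioning (finishes hour 28, plus 1-hour gap → hour 29); primary fermentation (finishes hour 11). The latest of these is hour 29, which is the earliest packaging can start.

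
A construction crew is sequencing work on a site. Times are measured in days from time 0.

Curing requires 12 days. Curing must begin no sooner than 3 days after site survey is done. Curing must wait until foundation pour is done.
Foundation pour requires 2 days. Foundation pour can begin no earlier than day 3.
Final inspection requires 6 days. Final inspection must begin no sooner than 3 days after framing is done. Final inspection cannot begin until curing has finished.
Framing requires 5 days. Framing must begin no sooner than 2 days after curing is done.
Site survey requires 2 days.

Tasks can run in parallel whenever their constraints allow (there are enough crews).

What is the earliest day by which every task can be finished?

33

After its own release at day 3, foundation pour can start at day 3 and finishes at day 5.
Nothing blocks site survey, so it runs from day 0 to day 2.
For curing: site survey (finishes day 2, plus 3-day gap → day 5); foundation pour (finishes day 5). Taking the maximum gives a start of day 5, and it finishes at 5 + 12 = day 17.
Framing cannot begin until curing (finishes day 17, plus 2-day gap → day 19). It runs from day 19 to 19 + 5 = day 24.
Final inspection has to wait for framing (finishes day 24, plus 3-day gap → day 27); curing (finishes day 17). The latest of these is day 27, so final inspection runs day 27 to 27 + 6 = day 33.
All tasks are finished once the last one completes. Finish times: Site survey at 2, Foundation pour at 5, Curing at 17, Framing at 24, Final inspection at 33. The latest is day 33.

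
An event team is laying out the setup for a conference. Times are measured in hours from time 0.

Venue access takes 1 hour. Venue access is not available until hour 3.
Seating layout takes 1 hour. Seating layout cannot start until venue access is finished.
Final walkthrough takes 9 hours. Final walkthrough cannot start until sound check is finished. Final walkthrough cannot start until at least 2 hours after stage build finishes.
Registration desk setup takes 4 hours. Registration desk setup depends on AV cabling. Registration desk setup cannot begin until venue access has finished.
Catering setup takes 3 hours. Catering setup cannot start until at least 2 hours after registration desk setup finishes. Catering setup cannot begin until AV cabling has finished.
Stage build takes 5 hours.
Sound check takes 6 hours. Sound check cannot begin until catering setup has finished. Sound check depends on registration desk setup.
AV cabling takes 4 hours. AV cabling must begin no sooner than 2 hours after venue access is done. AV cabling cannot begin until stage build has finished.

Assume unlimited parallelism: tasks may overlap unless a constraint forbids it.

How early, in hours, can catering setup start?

Stage build can start immediately at hour 0; it finishes at hour 5.
Venue access cannot begin until its own release at hour 3. It runs from hour 3 to 3 + 1 = hour 4.
AV cabling has to wait for venue access (finishes hour 4, plus 2-hour gap → hour 6); stage build (finishes hour 5). The latest of these is hour 6, so AV cabling runs hour 6 to 6 + 4 = hour 10.
Registration desk setup cannot start until AV cabling (finishes hour 10); venue access (finishes hour 4). The controlling bound is hour 10, so registration desk setup finishes at 10 + 4 = hour 14.
Catering setup waits on registration desk setup (finishes hour 14, plus 2-hour gap → hour 16); AV cabling (finishes hour 10). The latest of these is hour 16, which is the earliest catering setup can start.

16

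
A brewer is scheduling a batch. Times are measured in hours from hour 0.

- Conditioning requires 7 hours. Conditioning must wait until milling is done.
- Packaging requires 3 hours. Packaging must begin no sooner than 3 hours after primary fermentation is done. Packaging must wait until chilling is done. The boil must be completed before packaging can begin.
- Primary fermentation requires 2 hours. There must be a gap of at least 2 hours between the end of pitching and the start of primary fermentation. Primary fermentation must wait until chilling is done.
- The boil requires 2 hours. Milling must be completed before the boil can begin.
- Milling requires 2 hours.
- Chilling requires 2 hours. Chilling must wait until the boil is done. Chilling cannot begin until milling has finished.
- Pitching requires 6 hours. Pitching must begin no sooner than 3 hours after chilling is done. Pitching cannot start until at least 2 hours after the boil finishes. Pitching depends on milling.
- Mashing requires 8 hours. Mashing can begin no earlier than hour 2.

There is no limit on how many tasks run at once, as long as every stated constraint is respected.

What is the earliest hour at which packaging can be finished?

25

Nothing blocks milling, so it runs from hour 0 to hour 2.
The boil waits on milling (finishes hour 2), so it starts at hour 2 and finishes at 2 + 2 = hour 4.
Chilling has to wait for the boil (finishes hour 4); milling (finishes hour 2). The latest of these is hour 4, so chilling runs hour 4 to 4 + 2 = hour 6.
Pitching needs all of chilling (finishes hour 6, plus 3-hour gap → hour 9); the boil (finishes hour 4, plus 2-hour gap → hour 6); milling (finishes hour 2). That puts its earliest start at hour 9; it finishes at 9 + 6 = hour 15.
Primary fermentation has to wait for pitching (finishes hour 15, plus 2-hour gap → hour 17); chilling (finishes hour 6). The latest of these is hour 17, so primary fermentation runs hour 17 to 17 + 2 = hour 19.
Packaging has to wait for primary fermentation (finishes hour 19, plus 3-hour gap → hour 22); chilling (finishes hour 6); the boil (finishes hour 4). The latest of these is hour 22, so packaging runs hour 22 to 22 + 3 = hour 25.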